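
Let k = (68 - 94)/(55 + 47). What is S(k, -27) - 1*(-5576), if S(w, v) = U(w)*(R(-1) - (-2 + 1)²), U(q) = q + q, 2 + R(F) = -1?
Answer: 284480/51 ≈ 5578.0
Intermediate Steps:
R(F) = -3 (R(F) = -2 - 1 = -3)
U(q) = 2*q
k = -13/51 (k = -26/102 = -26*1/102 = -13/51 ≈ -0.25490)
S(w, v) = -8*w (S(w, v) = (2*w)*(-3 - (-2 + 1)²) = (2*w)*(-3 - 1*(-1)²) = (2*w)*(-3 - 1*1) = (2*w)*(-3 - 1) = (2*w)*(-4) = -8*w)
S(k, -27) - 1*(-5576) = -8*(-13/51) - 1*(-5576) = 104/51 + 5576 = 284480/51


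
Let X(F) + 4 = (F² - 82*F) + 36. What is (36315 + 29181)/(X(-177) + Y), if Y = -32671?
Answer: 16374/3301 ≈ 4.9603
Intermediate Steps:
X(F) = 32 + F² - 82*F (X(F) = -4 + ((F² - 82*F) + 36) = -4 + (36 + F² - 82*F) = 32 + F² - 82*F)
(36315 + 29181)/(X(-177) + Y) = (36315 + 29181)/((32 + (-177)² - 82*(-177)) - 32671) = 65496/((32 + 31329 + 14514) - 32671) = 65496/(45875 - 32671) = 65496/13204 = 65496*(1/13204) = 16374/3301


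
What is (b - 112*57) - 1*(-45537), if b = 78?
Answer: 39231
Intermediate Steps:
(b - 112*57) - 1*(-45537) = (78 - 112*57) - 1*(-45537) = (78 - 6384) + 45537 = -6306 + 45537 = 39231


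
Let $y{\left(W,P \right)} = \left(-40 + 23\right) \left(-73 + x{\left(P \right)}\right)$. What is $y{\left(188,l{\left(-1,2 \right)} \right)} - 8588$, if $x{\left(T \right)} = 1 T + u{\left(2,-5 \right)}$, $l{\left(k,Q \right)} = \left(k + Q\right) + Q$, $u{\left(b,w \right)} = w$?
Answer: $-7313$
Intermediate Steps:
$l{\left(k,Q \right)} = k + 2 Q$ ($l{\left(k,Q \right)} = \left(Q + k\right) + Q = k + 2 Q$)
$x{\left(T \right)} = -5 + T$ ($x{\left(T \right)} = 1 T - 5 = T - 5 = -5 + T$)
$y{\left(W,P \right)} = 1326 - 17 P$ ($y{\left(W,P \right)} = \left(-40 + 23\right) \left(-73 + \left(-5 + P\right)\right) = - 17 \left(-78 + P\right) = 1326 - 17 P$)
$y{\left(188,l{\left(-1,2 \right)} \right)} - 8588 = \left(1326 - 17 \left(-1 + 2 \cdot 2\right)\right) - 8588 = \left(1326 - 17 \left(-1 + 4\right)\right) - 8588 = \left(1326 - 51\right) - 8588 = 1275 - 8588 = -7313$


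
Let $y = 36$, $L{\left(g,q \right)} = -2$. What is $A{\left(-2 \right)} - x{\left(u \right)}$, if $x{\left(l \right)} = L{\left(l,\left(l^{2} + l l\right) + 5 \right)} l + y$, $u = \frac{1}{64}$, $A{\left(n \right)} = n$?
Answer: $- \frac{1215}{32} \approx -37.969$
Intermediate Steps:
$u = \frac{1}{64} \approx 0.015625$
$x{\left(l \right)} = 36 - 2 l$ ($x{\left(l \right)} = - 2 l + 36 = 36 - 2 l$)
$A{\left(-2 \right)} - x{\left(u \right)} = -2 - \left(36 - \frac{1}{32}\right) = -2 - \frac{1151}{32} = - \frac{1215}{32}$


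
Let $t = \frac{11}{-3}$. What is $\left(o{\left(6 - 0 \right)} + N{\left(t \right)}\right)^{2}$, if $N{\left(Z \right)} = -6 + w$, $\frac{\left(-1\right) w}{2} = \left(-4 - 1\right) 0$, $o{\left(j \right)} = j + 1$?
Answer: $1$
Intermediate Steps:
$o{\left(j \right)} = 1 + j$
$w = 0$ ($w = - 2 \left(-4 - 1\right) 0 = - 2 \left(\left(-5\right) 0\right) = \left(-2\right) 0 = 0$)
$t = - \frac{11}{3}$ ($t = 11 \left(- \frac{1}{3}\right) = - \frac{11}{3} \approx -3.6667$)
$N{\left(Z \right)} = -6$ ($N{\left(Z \right)} = -6 + 0 = -6$)
$\left(o{\left(6 - 0 \right)} + N{\left(t \right)}\right)^{2} = \left(\left(1 + \left(6 - 0\right)\right) - 6\right)^{2} = \left(\left(1 + \left(6 + 0\right)\right) - 6\right)^{2} = \left(\left(1 + 6\right) - 6\right)^{2} = \left(7 - 6\right)^{2} = 1^{2} = 1$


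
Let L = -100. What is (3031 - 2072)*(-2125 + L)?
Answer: -2133775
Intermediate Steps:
(3031 - 2072)*(-2125 + L) = (3031 - 2072)*(-2125 - 100) = 959*(-2225) = -2133775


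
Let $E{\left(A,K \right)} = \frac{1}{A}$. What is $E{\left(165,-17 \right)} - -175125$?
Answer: $\frac{28895626}{165} \approx 1.7513 \cdot 10^{5}$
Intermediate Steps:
$E{\left(165,-17 \right)} - -175125 = \frac{1}{165} - -175125 = \frac{1}{165} + 175125 = \frac{28895626}{165}$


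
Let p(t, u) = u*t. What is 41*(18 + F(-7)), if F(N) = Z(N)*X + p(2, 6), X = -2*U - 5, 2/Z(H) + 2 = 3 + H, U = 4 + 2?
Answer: 4387/3 ≈ 1462.3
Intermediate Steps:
U = 6
p(t, u) = t*u
Z(H) = 2/(1 + H) (Z(H) = 2/(-2 + (3 + H)) = 2/(1 + H))
X = -17 (X = -2*6 - 5 = -12 - 5 = -17)
F(N) = 12 - 34/(1 + N) (F(N) = (2/(1 + N))*(-17) + 2*6 = -34/(1 + N) + 12 = 12 - 34/(1 + N))
41*(18 + F(-7)) = 41*(18 + 2*(-11 + 6*(-7))/(1 - 7)) = 41*(18 + 2*(-11 - 42)/(-6)) = 41*(18 + 2*(-⅙)*(-53)) = 41*(18 + 53/3) = 41*(107/3) = 4387/3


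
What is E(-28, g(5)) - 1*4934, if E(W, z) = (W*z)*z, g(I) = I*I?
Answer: -22434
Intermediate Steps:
g(I) = I**2
E(W, z) = W*z**2
E(-28, g(5)) - 1*4934 = -28*(5**2)**2 - 1*4934 = -28*25**2 - 4934 = -28*625 - 4934 = -17500 - 4934 = -22434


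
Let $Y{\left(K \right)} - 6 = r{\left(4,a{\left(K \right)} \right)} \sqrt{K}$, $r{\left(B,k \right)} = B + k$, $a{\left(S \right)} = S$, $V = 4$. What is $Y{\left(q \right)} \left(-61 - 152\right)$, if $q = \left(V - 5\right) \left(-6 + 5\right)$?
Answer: $-2343$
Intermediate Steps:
$q = 1$ ($q = \left(4 - 5\right) \left(-6 + 5\right) = \left(-1\right) \left(-1\right) = 1$)
$Y{\left(K \right)} = 6 + \sqrt{K} \left(4 + K\right)$ ($Y{\left(K \right)} = 6 + \left(4 + K\right) \sqrt{K} = 6 + \sqrt{K} \left(4 + K\right)$)
$Y{\left(q \right)} \left(-61 - 152\right) = \left(6 + \sqrt{1} \left(4 + 1\right)\right) \left(-61 - 152\right) = \left(6 + 1 \cdot 5\right) \left(-213\right) = \left(6 + 5\right) \left(-213\right) = 11 \left(-213\right) = -2343$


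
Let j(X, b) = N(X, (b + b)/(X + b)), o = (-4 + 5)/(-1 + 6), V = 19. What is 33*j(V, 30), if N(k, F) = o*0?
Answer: 0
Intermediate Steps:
o = ⅕ (o = 1/5 = 1*(⅕) = ⅕ ≈ 0.20000)
N(k, F) = 0 (N(k, F) = (⅕)*0 = 0)
j(X, b) = 0
33*j(V, 30) = 33*0 = 0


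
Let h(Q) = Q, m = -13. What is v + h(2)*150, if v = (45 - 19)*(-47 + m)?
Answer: -1260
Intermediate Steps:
v = -1560 (v = (45 - 19)*(-47 - 13) = 26*(-60) = -1560)
v + h(2)*150 = -1560 + 2*150 = -1560 + 300 = -1260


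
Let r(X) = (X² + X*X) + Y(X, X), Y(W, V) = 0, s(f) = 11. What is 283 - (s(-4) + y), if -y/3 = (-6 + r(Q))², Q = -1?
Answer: 320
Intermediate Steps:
r(X) = 2*X² (r(X) = (X² + X*X) + 0 = (X² + X²) + 0 = 2*X² + 0 = 2*X²)
y = -48 (y = -3*(-6 + 2*(-1)²)² = -3*(-6 + 2*1)² = -3*(-6 + 2)² = -3*(-4)² = -3*16 = -48)
283 - (s(-4) + y) = 283 - (11 - 48) = 283 - 1*(-37) = 283 + 37 = 320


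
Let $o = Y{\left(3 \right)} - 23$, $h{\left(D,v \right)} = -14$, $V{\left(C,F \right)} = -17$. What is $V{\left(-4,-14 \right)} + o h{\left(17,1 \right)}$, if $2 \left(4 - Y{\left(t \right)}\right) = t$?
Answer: $270$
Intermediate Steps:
$Y{\left(t \right)} = 4 - \frac{t}{2}$
$o = - \frac{41}{2}$ ($o = \left(4 - \frac{3}{2}\right) - 23 = \frac{5}{2} - 23 = - \frac{41}{2} \approx -20.5$)
$V{\left(-4,-14 \right)} + o h{\left(17,1 \right)} = -17 - -287 = -17 + 287 = 270$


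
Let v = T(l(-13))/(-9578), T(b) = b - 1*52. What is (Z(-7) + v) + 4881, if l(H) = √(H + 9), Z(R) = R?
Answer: 23341612/4789 - I/4789 ≈ 4874.0 - 0.00020881*I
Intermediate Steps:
l(H) = √(9 + H)
T(b) = -52 + b (T(b) = b - 52 = -52 + b)
v = 26/4789 - I/4789 (v = (-52 + √(9 - 13))/(-9578) = (-52 + √(-4))*(-1/9578) = (-52 + 2*I)*(-1/9578) = 26/4789 - I/4789 ≈ 0.0054291 - 0.00020881*I)
(Z(-7) + v) + 4881 = (-7 + (26/4789 - I/4789)) + 4881 = (-33497/4789 - I/4789) + 4881 = 23341612/4789 - I/4789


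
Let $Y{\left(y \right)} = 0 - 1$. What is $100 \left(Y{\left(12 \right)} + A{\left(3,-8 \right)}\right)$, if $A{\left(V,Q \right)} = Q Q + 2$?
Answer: $6500$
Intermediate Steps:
$Y{\left(y \right)} = -1$ ($Y{\left(y \right)} = 0 - 1 = -1$)
$A{\left(V,Q \right)} = 2 + Q^{2}$ ($A{\left(V,Q \right)} = Q^{2} + 2 = 2 + Q^{2}$)
$100 \left(Y{\left(12 \right)} + A{\left(3,-8 \right)}\right) = 100 \left(-1 + \left(2 + \left(-8\right)^{2}\right)\right) = 100 \left(-1 + \left(2 + 64\right)\right) = 100 \left(-1 + 66\right) = 100 \cdot 65 = 6500$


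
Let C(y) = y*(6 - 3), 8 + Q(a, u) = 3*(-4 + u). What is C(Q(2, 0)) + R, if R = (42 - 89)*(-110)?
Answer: 5110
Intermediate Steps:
R = 5170 (R = -47*(-110) = 5170)
Q(a, u) = -20 + 3*u (Q(a, u) = -8 + 3*(-4 + u) = -8 + (-12 + 3*u) = -20 + 3*u)
C(y) = 3*y (C(y) = y*3 = 3*y)
C(Q(2, 0)) + R = 3*(-20 + 3*0) + 5170 = 3*(-20 + 0) + 5170 = 3*(-20) + 5170 = -60 + 5170 = 5110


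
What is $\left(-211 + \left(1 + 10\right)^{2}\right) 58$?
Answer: $-5220$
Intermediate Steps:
$\left(-211 + \left(1 + 10\right)^{2}\right) 58 = \left(-211 + 11^{2}\right) 58 = \left(-211 + 121\right) 58 = \left(-90\right) 58 = -5220$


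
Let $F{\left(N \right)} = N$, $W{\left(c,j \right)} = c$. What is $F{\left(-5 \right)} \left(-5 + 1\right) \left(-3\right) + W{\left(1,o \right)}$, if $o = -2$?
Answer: $-59$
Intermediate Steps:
$F{\left(-5 \right)} \left(-5 + 1\right) \left(-3\right) + W{\left(1,o \right)} = - 5 \left(-5 + 1\right) \left(-3\right) + 1 = - 5 \left(\left(-4\right) \left(-3\right)\right) + 1 = \left(-5\right) 12 + 1 = -60 + 1 = -59$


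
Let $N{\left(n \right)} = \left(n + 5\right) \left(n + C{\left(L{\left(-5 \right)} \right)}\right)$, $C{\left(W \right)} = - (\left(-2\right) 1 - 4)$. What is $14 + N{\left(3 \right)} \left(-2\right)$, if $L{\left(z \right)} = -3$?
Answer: $-130$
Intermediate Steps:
$C{\left(W \right)} = 6$ ($C{\left(W \right)} = - (-2 - 4) = \left(-1\right) \left(-6\right) = 6$)
$N{\left(n \right)} = \left(5 + n\right) \left(6 + n\right)$ ($N{\left(n \right)} = \left(n + 5\right) \left(n + 6\right) = \left(5 + n\right) \left(6 + n\right)$)
$14 + N{\left(3 \right)} \left(-2\right) = 14 + \left(30 + 3^{2} + 11 \cdot 3\right) \left(-2\right) = 14 + \left(30 + 9 + 33\right) \left(-2\right) = 14 + 72 \left(-2\right) = 14 - 144 = -130$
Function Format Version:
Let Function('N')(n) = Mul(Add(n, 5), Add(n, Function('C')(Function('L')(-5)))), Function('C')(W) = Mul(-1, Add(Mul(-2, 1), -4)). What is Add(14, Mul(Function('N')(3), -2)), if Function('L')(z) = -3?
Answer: -130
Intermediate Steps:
Function('C')(W) = 6 (Function('C')(W) = Mul(-1, Add(-2, -4)) = Mul(-1, -6) = 6)
Function('N')(n) = Mul(Add(5, n), Add(6, n)) (Function('N')(n) = Mul(Add(n, 5), Add(n, 6)) = Mul(Add(5, n), Add(6, n)))
Add(14, Mul(Function('N')(3), -2)) = Add(14, Mul(Add(30, Pow(3, 2), Mul(11, 3)), -2)) = Add(14, Mul(Add(30, 9, 33), -2)) = Add(14, Mul(72, -2)) = Add(14, -144) = -130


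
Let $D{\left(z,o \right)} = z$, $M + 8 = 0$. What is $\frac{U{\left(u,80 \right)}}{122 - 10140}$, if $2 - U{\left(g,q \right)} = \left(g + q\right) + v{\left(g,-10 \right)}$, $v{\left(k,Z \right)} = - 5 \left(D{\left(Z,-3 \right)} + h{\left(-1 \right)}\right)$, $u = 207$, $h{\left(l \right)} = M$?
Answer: $\frac{375}{10018} \approx 0.037433$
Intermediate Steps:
$M = -8$ ($M = -8 + 0 = -8$)
$h{\left(l \right)} = -8$
$v{\left(k,Z \right)} = 40 - 5 Z$ ($v{\left(k,Z \right)} = - 5 \left(Z - 8\right) = - 5 \left(-8 + Z\right) = 40 - 5 Z$)
$U{\left(g,q \right)} = -88 - g - q$ ($U{\left(g,q \right)} = 2 - \left(\left(g + q\right) + \left(40 - -50\right)\right) = 2 - \left(\left(g + q\right) + \left(40 + 50\right)\right) = 2 - \left(\left(g + q\right) + 90\right) = 2 - \left(90 + g + q\right) = -88 - g - q$)
$\frac{U{\left(u,80 \right)}}{122 - 10140} = \frac{-88 - 207 - 80}{122 - 10140} = - \frac{375}{-10018} = \left(-375\right) \left(- \frac{1}{10018}\right) = \frac{375}{10018}$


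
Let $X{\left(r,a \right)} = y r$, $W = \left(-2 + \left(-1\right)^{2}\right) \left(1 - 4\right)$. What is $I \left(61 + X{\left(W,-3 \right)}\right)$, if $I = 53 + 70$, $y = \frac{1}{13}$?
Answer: $\frac{97908}{13} \approx 7531.4$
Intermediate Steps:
$W = 3$ ($W = \left(-2 + 1\right) \left(-3\right) = \left(-1\right) \left(-3\right) = 3$)
$y = \frac{1}{13} \approx 0.076923$
$X{\left(r,a \right)} = \frac{r}{13}$
$I = 123$
$I \left(61 + X{\left(W,-3 \right)}\right) = 123 \left(61 + \frac{1}{13} \cdot 3\right) = 123 \left(61 + \frac{3}{13}\right) = 123 \cdot \frac{796}{13} = \frac{97908}{13}$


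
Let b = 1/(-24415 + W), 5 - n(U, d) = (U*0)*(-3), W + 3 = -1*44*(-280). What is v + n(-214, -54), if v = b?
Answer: 60489/12098 ≈ 4.9999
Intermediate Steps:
W = 12317 (W = -3 - 1*44*(-280) = -3 - 44*(-280) = -3 + 12320 = 12317)
n(U, d) = 5 (n(U, d) = 5 - U*0*(-3) = 5 - 0*(-3) = 5 - 1*0 = 5 + 0 = 5)
b = -1/12098 (b = 1/(-24415 + 12317) = 1/(-12098) = -1/12098 ≈ -8.2658e-5)
v = -1/12098 ≈ -8.2658e-5
v + n(-214, -54) = -1/12098 + 5 = 60489/12098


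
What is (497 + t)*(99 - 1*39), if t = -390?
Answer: 6420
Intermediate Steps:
(497 + t)*(99 - 1*39) = (497 - 390)*(99 - 1*39) = 107*(99 - 39) = 107*60 = 6420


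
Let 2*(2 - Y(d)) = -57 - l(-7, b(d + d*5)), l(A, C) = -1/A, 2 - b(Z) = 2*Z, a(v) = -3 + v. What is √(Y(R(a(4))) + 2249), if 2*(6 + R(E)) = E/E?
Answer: 9*√1379/7 ≈ 47.745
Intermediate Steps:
b(Z) = 2 - 2*Z
R(E) = -11/2 (R(E) = -6 + (E/E)/2 = -6 + (½)*1 = -6 + ½ = -11/2)
Y(d) = 214/7 (Y(d) = 2 - (-57 - (-1)/(-7))/2 = 2 - (-57 - (-1)*(-1)/7)/2 = 2 - (-57 - 1*⅐)/2 = 2 - (-57 - ⅐)/2 = 2 - ½*(-400/7) = 2 + 200/7 = 214/7)
√(Y(R(a(4))) + 2249) = √(214/7 + 2249) = √(15957/7) = 9*√1379/7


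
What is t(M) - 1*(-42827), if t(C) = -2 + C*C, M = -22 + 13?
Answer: 42906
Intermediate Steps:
M = -9
t(C) = -2 + C²
t(M) - 1*(-42827) = (-2 + (-9)²) - 1*(-42827) = (-2 + 81) + 42827 = 79 + 42827 = 42906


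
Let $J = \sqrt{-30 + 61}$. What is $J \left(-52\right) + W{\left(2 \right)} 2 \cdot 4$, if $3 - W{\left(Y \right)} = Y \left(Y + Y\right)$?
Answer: $-40 - 52 \sqrt{31} \approx -329.52$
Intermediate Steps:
$W{\left(Y \right)} = 3 - 2 Y^{2}$ ($W{\left(Y \right)} = 3 - Y \left(Y + Y\right) = 3 - Y 2 Y = 3 - 2 Y^{2}$)
$J = \sqrt{31} \approx 5.5678$
$J \left(-52\right) + W{\left(2 \right)} 2 \cdot 4 = \sqrt{31} \left(-52\right) + \left(3 - 2 \cdot 2^{2}\right) 2 \cdot 4 = - 52 \sqrt{31} + \left(3 - 8\right) 2 \cdot 4 = - 52 \sqrt{31} + \left(-5\right) 2 \cdot 4 = - 52 \sqrt{31} - 40 = -40 - 52 \sqrt{31}$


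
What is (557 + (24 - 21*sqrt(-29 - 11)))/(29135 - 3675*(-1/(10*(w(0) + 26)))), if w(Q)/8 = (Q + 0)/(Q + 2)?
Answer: 30212/1515755 - 2184*I*sqrt(10)/1515755 ≈ 0.019932 - 0.0045564*I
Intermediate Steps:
w(Q) = 8*Q/(2 + Q) (w(Q) = 8*((Q + 0)/(Q + 2)) = 8*(Q/(2 + Q)) = 8*Q/(2 + Q))
(557 + (24 - 21*sqrt(-29 - 11)))/(29135 - 3675*(-1/(10*(w(0) + 26)))) = (557 + (24 - 21*sqrt(-29 - 11)))/(29135 - 3675*(-1/(10*(8*0/(2 + 0) + 26)))) = (557 + (24 - 42*I*sqrt(10)))/(29135 - 3675*(-1/(10*(8*0/2 + 26)))) = (557 + (24 - 42*I*sqrt(10)))/(29135 - 3675*(-1/(10*(8*0*(1/2) + 26)))) = (557 + (24 - 42*I*sqrt(10)))/(29135 - 3675*(-1/(10*(0 + 26)))) = (581 - 42*I*sqrt(10))/(29135 - 3675/((-10*26))) = (581 - 42*I*sqrt(10))/(29135 - 3675/(-260)) = (581 - 42*I*sqrt(10))/(29135 - 3675*(-1/260)) = (581 - 42*I*sqrt(10))/(29135 + 735/52) = (581 - 42*I*sqrt(10))/(1515755/52) = (581 - 42*I*sqrt(10))*(52/1515755) = 30212/1515755 - 2184*I*sqrt(10)/1515755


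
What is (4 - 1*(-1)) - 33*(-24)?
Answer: 797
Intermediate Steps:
(4 - 1*(-1)) - 33*(-24) = (4 + 1) + 792 = 5 + 792 = 797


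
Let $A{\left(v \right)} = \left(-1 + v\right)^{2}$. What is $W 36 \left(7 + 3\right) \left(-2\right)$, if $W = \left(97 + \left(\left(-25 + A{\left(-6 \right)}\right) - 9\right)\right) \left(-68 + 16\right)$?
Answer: $4193280$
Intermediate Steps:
$W = -5824$ ($W = \left(97 - \left(34 - \left(-1 - 6\right)^{2}\right)\right) \left(-68 + 16\right) = \left(97 - \left(34 - 49\right)\right) \left(-52\right) = \left(97 + \left(\left(-25 + 49\right) - 9\right)\right) \left(-52\right) = \left(97 + \left(24 - 9\right)\right) \left(-52\right) = \left(97 + 15\right) \left(-52\right) = 112 \left(-52\right) = -5824$)
$W 36 \left(7 + 3\right) \left(-2\right) = \left(-5824\right) 36 \left(7 + 3\right) \left(-2\right) = - 209664 \cdot 10 \left(-2\right) = \left(-209664\right) \left(-20\right) = 4193280$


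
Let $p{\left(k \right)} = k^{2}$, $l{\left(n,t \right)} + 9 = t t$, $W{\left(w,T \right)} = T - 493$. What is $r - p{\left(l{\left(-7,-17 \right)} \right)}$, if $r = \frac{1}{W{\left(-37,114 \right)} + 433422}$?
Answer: $- \frac{33950571199}{433043} \approx -78400.0$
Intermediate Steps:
$W{\left(w,T \right)} = -493 + T$
$l{\left(n,t \right)} = -9 + t^{2}$ ($l{\left(n,t \right)} = -9 + t t = -9 + t^{2}$)
$r = \frac{1}{433043}$ ($r = \frac{1}{\left(-493 + 114\right) + 433422} = \frac{1}{-379 + 433422} = \frac{1}{433043} \approx 2.3092 \cdot 10^{-6}$)
$r - p{\left(l{\left(-7,-17 \right)} \right)} = \frac{1}{433043} - \left(-9 + \left(-17\right)^{2}\right)^{2} = \frac{1}{433043} - \left(-9 + 289\right)^{2} = \frac{1}{433043} - 280^{2} = \frac{1}{433043} - 78400 = - \frac{33950571199}{433043}$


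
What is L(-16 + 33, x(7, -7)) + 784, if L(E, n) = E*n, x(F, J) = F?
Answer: 903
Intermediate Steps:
L(-16 + 33, x(7, -7)) + 784 = (-16 + 33)*7 + 784 = 17*7 + 784 = 119 + 784 = 903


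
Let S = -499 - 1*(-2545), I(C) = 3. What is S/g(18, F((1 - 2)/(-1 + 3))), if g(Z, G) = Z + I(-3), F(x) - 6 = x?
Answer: 682/7 ≈ 97.429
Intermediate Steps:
F(x) = 6 + x
g(Z, G) = 3 + Z (g(Z, G) = Z + 3 = 3 + Z)
S = 2046 (S = -499 + 2545 = 2046)
S/g(18, F((1 - 2)/(-1 + 3))) = 2046/(3 + 18) = 2046/21 = 2046*(1/21) = 682/7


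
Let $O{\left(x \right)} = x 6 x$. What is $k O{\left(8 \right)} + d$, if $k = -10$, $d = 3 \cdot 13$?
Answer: $-3801$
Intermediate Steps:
$d = 39$
$O{\left(x \right)} = 6 x^{2}$ ($O{\left(x \right)} = 6 x x = 6 x^{2}$)
$k O{\left(8 \right)} + d = - 10 \cdot 6 \cdot 8^{2} + 39 = - 10 \cdot 6 \cdot 64 + 39 = \left(-10\right) 384 + 39 = -3840 + 39 = -3801$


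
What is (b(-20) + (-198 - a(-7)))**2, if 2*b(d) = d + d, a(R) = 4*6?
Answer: 58564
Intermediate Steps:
a(R) = 24
b(d) = d (b(d) = (d + d)/2 = (2*d)/2 = d)
(b(-20) + (-198 - a(-7)))**2 = (-20 + (-198 - 1*24))**2 = (-20 + (-198 - 24))**2 = (-20 - 222)**2 = (-242)**2 = 58564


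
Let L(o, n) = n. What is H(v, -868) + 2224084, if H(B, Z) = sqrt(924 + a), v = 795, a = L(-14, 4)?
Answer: 2224084 + 4*sqrt(58) ≈ 2.2241e+6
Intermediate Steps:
a = 4
H(B, Z) = 4*sqrt(58) (H(B, Z) = sqrt(924 + 4) = sqrt(928) = 4*sqrt(58))
H(v, -868) + 2224084 = 4*sqrt(58) + 2224084 = 2224084 + 4*sqrt(58)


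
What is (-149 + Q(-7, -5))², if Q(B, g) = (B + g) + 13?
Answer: 21904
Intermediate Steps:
Q(B, g) = 13 + B + g
(-149 + Q(-7, -5))² = (-149 + (13 - 7 - 5))² = (-149 + 1)² = (-148)² = 21904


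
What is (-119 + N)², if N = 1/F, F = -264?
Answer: 987027889/69696 ≈ 14162.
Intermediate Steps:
N = -1/264 (N = 1/(-264) = -1/264 ≈ -0.0037879)
(-119 + N)² = (-119 - 1/264)² = (-31417/264)² = 987027889/69696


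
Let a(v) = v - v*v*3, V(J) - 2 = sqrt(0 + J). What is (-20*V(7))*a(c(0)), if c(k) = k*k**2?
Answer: 0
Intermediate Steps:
c(k) = k**3
V(J) = 2 + sqrt(J) (V(J) = 2 + sqrt(0 + J) = 2 + sqrt(J))
a(v) = v - 3*v**2 (a(v) = v - v**2*3 = v - 3*v**2)
(-20*V(7))*a(c(0)) = (-20*(2 + sqrt(7)))*(0**3*(1 - 3*0**3)) = (-40 - 20*sqrt(7))*(0*(1 - 3*0)) = (-40 - 20*sqrt(7))*(0*(1 + 0)) = (-40 - 20*sqrt(7))*(0*1) = (-40 - 20*sqrt(7))*0 = 0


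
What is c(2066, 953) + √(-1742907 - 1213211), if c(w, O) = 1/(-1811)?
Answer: -1/1811 + I*√2956118 ≈ -0.00055218 + 1719.3*I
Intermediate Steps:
c(w, O) = -1/1811
c(2066, 953) + √(-1742907 - 1213211) = -1/1811 + √(-1742907 - 1213211) = -1/1811 + √(-2956118) = -1/1811 + I*√2956118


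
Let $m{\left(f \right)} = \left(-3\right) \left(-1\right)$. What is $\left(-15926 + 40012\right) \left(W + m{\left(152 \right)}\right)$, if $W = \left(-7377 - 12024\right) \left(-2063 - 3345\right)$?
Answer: $2527117836546$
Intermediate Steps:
$m{\left(f \right)} = 3$
$W = 104920608$ ($W = \left(-19401\right) \left(-5408\right) = 104920608$)
$\left(-15926 + 40012\right) \left(W + m{\left(152 \right)}\right) = \left(-15926 + 40012\right) \left(104920608 + 3\right) = 24086 \cdot 104920611 = 2527117836546$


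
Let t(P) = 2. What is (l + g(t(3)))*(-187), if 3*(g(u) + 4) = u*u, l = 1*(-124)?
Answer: 71060/3 ≈ 23687.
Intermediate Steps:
l = -124
g(u) = -4 + u**2/3 (g(u) = -4 + (u*u)/3 = -4 + u**2/3)
(l + g(t(3)))*(-187) = (-124 + (-4 + (1/3)*2**2))*(-187) = (-124 + (-4 + (1/3)*4))*(-187) = (-124 + (-4 + 4/3))*(-187) = (-124 - 8/3)*(-187) = -380/3*(-187) = 71060/3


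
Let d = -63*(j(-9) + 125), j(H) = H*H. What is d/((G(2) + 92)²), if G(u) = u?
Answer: -6489/4418 ≈ -1.4688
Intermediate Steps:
j(H) = H²
d = -12978 (d = -63*((-9)² + 125) = -63*(81 + 125) = -63*206 = -12978)
d/((G(2) + 92)²) = -12978/(2 + 92)² = -12978/(94²) = -12978/8836 = -12978*1/8836 = -6489/4418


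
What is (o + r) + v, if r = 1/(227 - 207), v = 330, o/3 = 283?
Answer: 23581/20 ≈ 1179.1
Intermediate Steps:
o = 849 (o = 3*283 = 849)
r = 1/20 ≈ 0.050000
(o + r) + v = (849 + 1/20) + 330 = 16981/20 + 330 = 23581/20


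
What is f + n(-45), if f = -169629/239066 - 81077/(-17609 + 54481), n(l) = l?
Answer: -211152592205/4407420776 ≈ -47.908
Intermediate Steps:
f = -12818657285/4407420776 (f = -169629*1/239066 - 81077/36872 = -169629/239066 - 81077*1/36872 = -169629/239066 - 81077/36872 = -12818657285/4407420776 ≈ -2.9084)
f + n(-45) = -12818657285/4407420776 - 45 = -211152592205/4407420776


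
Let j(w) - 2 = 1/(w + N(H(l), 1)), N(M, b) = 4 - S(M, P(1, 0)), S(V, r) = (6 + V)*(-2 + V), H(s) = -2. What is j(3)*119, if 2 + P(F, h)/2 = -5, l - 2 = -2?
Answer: 5593/23 ≈ 243.17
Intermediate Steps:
l = 0 (l = 2 - 2 = 0)
P(F, h) = -14 (P(F, h) = -4 + 2*(-5) = -4 - 10 = -14)
S(V, r) = (-2 + V)*(6 + V)
N(M, b) = 16 - M**2 - 4*M (N(M, b) = 4 - (-12 + M**2 + 4*M) = 4 + (12 - M**2 - 4*M) = 16 - M**2 - 4*M)
j(w) = 2 + 1/(20 + w) (j(w) = 2 + 1/(w + (16 - 1*(-2)**2 - 4*(-2))) = 2 + 1/(w + (16 - 1*4 + 8)) = 2 + 1/(w + (16 - 4 + 8)) = 2 + 1/(w + 20) = 2 + 1/(20 + w))
j(3)*119 = ((41 + 2*3)/(20 + 3))*119 = ((41 + 6)/23)*119 = ((1/23)*47)*119 = (47/23)*119 = 5593/23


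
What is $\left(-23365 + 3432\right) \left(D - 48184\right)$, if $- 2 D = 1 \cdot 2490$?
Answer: $985268257$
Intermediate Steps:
$D = -1245$ ($D = - \frac{1 \cdot 2490}{2} = \left(- \frac{1}{2}\right) 2490 = -1245$)
$\left(-23365 + 3432\right) \left(D - 48184\right) = \left(-23365 + 3432\right) \left(-1245 - 48184\right) = \left(-19933\right) \left(-49429\right) = 985268257$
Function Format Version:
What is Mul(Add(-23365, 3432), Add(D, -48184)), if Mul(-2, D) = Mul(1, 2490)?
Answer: 985268257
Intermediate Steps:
D = -1245 (D = Mul(Rational(-1, 2), Mul(1, 2490)) = Mul(Rational(-1, 2), 2490) = -1245)
Mul(Add(-23365, 3432), Add(D, -48184)) = Mul(Add(-23365, 3432), Add(-1245, -48184)) = Mul(-19933, -49429) = 985268257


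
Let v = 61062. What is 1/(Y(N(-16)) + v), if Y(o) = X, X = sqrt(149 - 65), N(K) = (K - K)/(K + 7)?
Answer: 10177/621427960 - sqrt(21)/1864283880 ≈ 1.6374e-5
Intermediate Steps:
N(K) = 0 (N(K) = 0/(7 + K) = 0)
X = 2*sqrt(21) (X = sqrt(84) = 2*sqrt(21) ≈ 9.1651)
Y(o) = 2*sqrt(21)
1/(Y(N(-16)) + v) = 1/(2*sqrt(21) + 61062) = 1/(61062 + 2*sqrt(21))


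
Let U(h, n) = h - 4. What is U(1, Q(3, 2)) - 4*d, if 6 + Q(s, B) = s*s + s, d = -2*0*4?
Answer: -3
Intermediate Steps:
d = 0 (d = 0*4 = 0)
Q(s, B) = -6 + s + s² (Q(s, B) = -6 + (s*s + s) = -6 + (s² + s) = -6 + (s + s²) = -6 + s + s²)
U(h, n) = -4 + h
U(1, Q(3, 2)) - 4*d = (-4 + 1) - 4*0 = -3 + 0 = -3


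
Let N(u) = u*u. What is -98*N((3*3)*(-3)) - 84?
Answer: -71526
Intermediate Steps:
N(u) = u²
-98*N((3*3)*(-3)) - 84 = -98*((3*3)*(-3))² - 84 = -98*(9*(-3))² - 84 = -98*(-27)² - 84 = -98*729 - 84 = -71442 - 84 = -71526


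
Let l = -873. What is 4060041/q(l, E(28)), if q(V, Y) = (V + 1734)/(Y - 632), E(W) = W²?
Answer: 205708744/287 ≈ 7.1676e+5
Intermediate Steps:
q(V, Y) = (1734 + V)/(-632 + Y)
4060041/q(l, E(28)) = 4060041/(((1734 - 873)/(-632 + 28²))) = 4060041/((861/(-632 + 784))) = 4060041/((861/152)) = 4060041/(((1/152)*861)) = 4060041/(861/152) = 4060041*(152/861) = 205708744/287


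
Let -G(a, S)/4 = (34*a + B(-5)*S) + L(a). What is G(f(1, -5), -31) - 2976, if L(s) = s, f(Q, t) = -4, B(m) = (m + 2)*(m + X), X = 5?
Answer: -2416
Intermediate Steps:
B(m) = (2 + m)*(5 + m) (B(m) = (m + 2)*(m + 5) = (2 + m)*(5 + m))
G(a, S) = -140*a (G(a, S) = -4*((34*a + (10 + (-5)² + 7*(-5))*S) + a) = -4*((34*a + (10 + 25 - 35)*S) + a) = -4*((34*a + 0*S) + a) = -4*((34*a + 0) + a) = -4*(34*a + a) = -140*a)
G(f(1, -5), -31) - 2976 = -140*(-4) - 2976 = 560 - 2976 = -2416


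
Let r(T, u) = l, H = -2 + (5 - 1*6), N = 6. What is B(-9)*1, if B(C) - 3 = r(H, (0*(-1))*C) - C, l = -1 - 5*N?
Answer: -19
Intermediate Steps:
H = -3 (H = -2 + (5 - 6) = -2 - 1 = -3)
l = -31 (l = -1 - 5*6 = -1 - 30 = -31)
r(T, u) = -31
B(C) = -28 - C (B(C) = 3 + (-31 - C) = -28 - C)
B(-9)*1 = (-28 - 1*(-9))*1 = (-28 + 9)*1 = -19*1 = -19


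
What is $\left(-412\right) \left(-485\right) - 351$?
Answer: $199469$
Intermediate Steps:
$\left(-412\right) \left(-485\right) - 351 = 199820 - 351 = 199469$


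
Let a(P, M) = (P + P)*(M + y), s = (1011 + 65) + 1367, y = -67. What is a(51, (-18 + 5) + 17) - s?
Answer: -8869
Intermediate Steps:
s = 2443 (s = 1076 + 1367 = 2443)
a(P, M) = 2*P*(-67 + M) (a(P, M) = (P + P)*(M - 67) = (2*P)*(-67 + M) = 2*P*(-67 + M))
a(51, (-18 + 5) + 17) - s = 2*51*(-67 + ((-18 + 5) + 17)) - 1*2443 = 2*51*(-67 + (-13 + 17)) - 2443 = 2*51*(-67 + 4) - 2443 = 2*51*(-63) - 2443 = -6426 - 2443 = -8869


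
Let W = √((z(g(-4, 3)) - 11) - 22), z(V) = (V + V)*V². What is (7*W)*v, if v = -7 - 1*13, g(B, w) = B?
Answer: -140*I*√161 ≈ -1776.4*I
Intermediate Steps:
z(V) = 2*V³ (z(V) = (2*V)*V² = 2*V³)
v = -20 (v = -7 - 13 = -20)
W = I*√161 (W = √((2*(-4)³ - 11) - 22) = √((2*(-64) - 11) - 22) = √((-128 - 11) - 22) = √(-139 - 22) = √(-161) = I*√161 ≈ 12.689*I)
(7*W)*v = (7*(I*√161))*(-20) = (7*I*√161)*(-20) = -140*I*√161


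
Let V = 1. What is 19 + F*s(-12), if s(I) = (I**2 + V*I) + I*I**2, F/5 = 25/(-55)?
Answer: 40109/11 ≈ 3646.3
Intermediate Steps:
F = -25/11 (F = 5*(25/(-55)) = 5*(25*(-1/55)) = 5*(-5/11) = -25/11 ≈ -2.2727)
s(I) = I + I**2 + I**3 (s(I) = (I**2 + 1*I) + I*I**2 = (I**2 + I) + I**3 = (I + I**2) + I**3 = I + I**2 + I**3)
19 + F*s(-12) = 19 - (-300)*(1 - 12 + (-12)**2)/11 = 19 - (-300)*(1 - 12 + 144)/11 = 19 - (-300)*133/11 = 19 - 25/11*(-1596) = 19 + 39900/11 = 40109/11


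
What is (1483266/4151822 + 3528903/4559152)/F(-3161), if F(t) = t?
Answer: -465517657863/1300736902704304 ≈ -0.00035789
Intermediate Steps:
(1483266/4151822 + 3528903/4559152)/F(-3161) = (1483266/4151822 + 3528903/4559152)/(-3161) = (1483266*(1/4151822) + 3528903*(1/4559152))*(-1/3161) = (741633/2075911 + 3528903/4559152)*(-1/3161) = (465517657863/411495382064)*(-1/3161) = -465517657863/1300736902704304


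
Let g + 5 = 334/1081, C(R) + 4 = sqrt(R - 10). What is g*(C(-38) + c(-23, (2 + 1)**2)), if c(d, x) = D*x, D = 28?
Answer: -1257608/1081 - 20284*I*sqrt(3)/1081 ≈ -1163.4 - 32.5*I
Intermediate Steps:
C(R) = -4 + sqrt(-10 + R) (C(R) = -4 + sqrt(R - 10) = -4 + sqrt(-10 + R))
c(d, x) = 28*x
g = -5071/1081 (g = -5 + 334/1081 = -5071/1081 ≈ -4.6910)
g*(C(-38) + c(-23, (2 + 1)**2)) = -5071*((-4 + sqrt(-10 - 38)) + 28*(2 + 1)**2)/1081 = -5071*((-4 + sqrt(-48)) + 28*3**2)/1081 = -5071*((-4 + 4*I*sqrt(3)) + 28*9)/1081 = -5071*((-4 + 4*I*sqrt(3)) + 252)/1081 = -5071*(248 + 4*I*sqrt(3))/1081 = -1257608/1081 - 20284*I*sqrt(3)/1081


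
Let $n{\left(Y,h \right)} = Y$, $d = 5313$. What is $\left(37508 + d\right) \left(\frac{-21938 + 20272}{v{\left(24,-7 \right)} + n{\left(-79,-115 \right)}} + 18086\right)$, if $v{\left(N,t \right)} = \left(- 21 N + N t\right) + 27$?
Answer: $\frac{280390409265}{362} \approx 7.7456 \cdot 10^{8}$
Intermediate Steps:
$v{\left(N,t \right)} = 27 - 21 N + N t$
$\left(37508 + d\right) \left(\frac{-21938 + 20272}{v{\left(24,-7 \right)} + n{\left(-79,-115 \right)}} + 18086\right) = \left(37508 + 5313\right) \left(\frac{-21938 + 20272}{\left(27 - 504 + 24 \left(-7\right)\right) - 79} + 18086\right) = 42821 \left(- \frac{1666}{\left(27 - 504 - 168\right) - 79} + 18086\right) = 42821 \left(- \frac{1666}{-645 - 79} + 18086\right) = 42821 \left(- \frac{1666}{-724} + 18086\right) = 42821 \left(\left(-1666\right) \left(- \frac{1}{724}\right) + 18086\right) = 42821 \left(\frac{833}{362} + 18086\right) = 42821 \cdot \frac{6547965}{362} = \frac{280390409265}{362}$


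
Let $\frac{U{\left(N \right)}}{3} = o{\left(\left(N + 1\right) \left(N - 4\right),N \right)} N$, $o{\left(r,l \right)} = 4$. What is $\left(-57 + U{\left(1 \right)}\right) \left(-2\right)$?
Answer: $90$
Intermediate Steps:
$U{\left(N \right)} = 12 N$ ($U{\left(N \right)} = 3 \cdot 4 N = 12 N$)
$\left(-57 + U{\left(1 \right)}\right) \left(-2\right) = \left(-57 + 12 \cdot 1\right) \left(-2\right) = \left(-57 + 12\right) \left(-2\right) = \left(-45\right) \left(-2\right) = 90$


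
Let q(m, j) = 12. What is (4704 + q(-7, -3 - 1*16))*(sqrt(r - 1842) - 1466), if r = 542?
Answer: -6913656 + 47160*I*sqrt(13) ≈ -6.9137e+6 + 1.7004e+5*I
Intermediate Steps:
(4704 + q(-7, -3 - 1*16))*(sqrt(r - 1842) - 1466) = (4704 + 12)*(sqrt(542 - 1842) - 1466) = 4716*(sqrt(-1300) - 1466) = 4716*(10*I*sqrt(13) - 1466) = 4716*(-1466 + 10*I*sqrt(13)) = -6913656 + 47160*I*sqrt(13)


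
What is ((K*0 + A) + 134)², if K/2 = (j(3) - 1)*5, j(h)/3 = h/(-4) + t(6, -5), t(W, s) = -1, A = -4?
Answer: 16900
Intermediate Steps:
j(h) = -3 - 3*h/4 (j(h) = 3*(h/(-4) - 1) = 3*(h*(-¼) - 1) = 3*(-h/4 - 1) = 3*(-1 - h/4) = -3 - 3*h/4)
K = -125/2 (K = 2*(((-3 - ¾*3) - 1)*5) = 2*(((-3 - 9/4) - 1)*5) = 2*((-21/4 - 1)*5) = 2*(-25/4*5) = 2*(-125/4) = -125/2 ≈ -62.500)
((K*0 + A) + 134)² = ((-125/2*0 - 4) + 134)² = ((0 - 4) + 134)² = (-4 + 134)² = 130² = 16900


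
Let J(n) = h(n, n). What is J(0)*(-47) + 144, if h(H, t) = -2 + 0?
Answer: 238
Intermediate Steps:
h(H, t) = -2
J(n) = -2
J(0)*(-47) + 144 = -2*(-47) + 144 = 94 + 144 = 238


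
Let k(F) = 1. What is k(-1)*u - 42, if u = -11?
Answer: -53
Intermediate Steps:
k(-1)*u - 42 = 1*(-11) - 42 = -11 - 42 = -53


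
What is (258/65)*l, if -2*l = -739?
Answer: 95331/65 ≈ 1466.6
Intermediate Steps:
l = 739/2 (l = -½*(-739) = 739/2 ≈ 369.50)
(258/65)*l = (258/65)*(739/2) = 95331/65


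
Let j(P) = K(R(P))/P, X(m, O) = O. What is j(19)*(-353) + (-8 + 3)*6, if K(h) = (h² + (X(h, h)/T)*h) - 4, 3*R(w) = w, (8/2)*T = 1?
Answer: -629587/171 ≈ -3681.8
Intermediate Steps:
T = ¼ (T = (¼)*1 = ¼ ≈ 0.25000)
R(w) = w/3
K(h) = -4 + 5*h² (K(h) = (h² + (h/(¼))*h) - 4 = (h² + (h*4)*h) - 4 = (h² + (4*h)*h) - 4 = (h² + 4*h²) - 4 = 5*h² - 4 = -4 + 5*h²)
j(P) = (-4 + 5*P²/9)/P (j(P) = (-4 + 5*(P/3)²)/P = (-4 + 5*(P²/9))/P = (-4 + 5*P²/9)/P)
j(19)*(-353) + (-8 + 3)*6 = (-4/19 + (5/9)*19)*(-353) + (-8 + 3)*6 = (-4*1/19 + 95/9)*(-353) - 5*6 = (-4/19 + 95/9)*(-353) - 30 = (1769/171)*(-353) - 30 = -624457/171 - 30 = -629587/171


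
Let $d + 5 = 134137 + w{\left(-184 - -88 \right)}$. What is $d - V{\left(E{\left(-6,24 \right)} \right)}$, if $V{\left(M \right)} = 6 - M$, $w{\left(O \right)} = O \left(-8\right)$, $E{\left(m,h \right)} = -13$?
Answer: $134881$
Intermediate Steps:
$w{\left(O \right)} = - 8 O$
$d = 134900$ ($d = -5 + \left(134137 - 8 \left(-184 - -88\right)\right) = -5 + \left(134137 - 8 \left(-184 + 88\right)\right) = -5 + \left(134137 - -768\right) = -5 + \left(134137 + 768\right) = -5 + 134905 = 134900$)
$d - V{\left(E{\left(-6,24 \right)} \right)} = 134900 - \left(6 - -13\right) = 134900 - \left(6 + 13\right) = 134900 - 19 = 134881$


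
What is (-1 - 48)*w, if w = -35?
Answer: 1715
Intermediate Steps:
(-1 - 48)*w = (-1 - 48)*(-35) = -49*(-35) = 1715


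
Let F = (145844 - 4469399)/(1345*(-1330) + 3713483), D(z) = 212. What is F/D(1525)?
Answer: -4323555/408022196 ≈ -0.010596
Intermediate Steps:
F = -4323555/1924633 (F = -4323555/(-1788850 + 3713483) = -4323555/1924633 ≈ -2.2464)
F/D(1525) = -4323555/1924633/212 = -4323555/1924633*1/212 = -4323555/408022196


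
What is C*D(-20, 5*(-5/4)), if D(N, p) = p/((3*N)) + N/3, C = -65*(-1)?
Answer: -6825/16 ≈ -426.56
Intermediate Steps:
C = 65
D(N, p) = N/3 + p/(3*N) (D(N, p) = p*(1/(3*N)) + N*(1/3) = p/(3*N) + N/3 = N/3 + p/(3*N))
C*D(-20, 5*(-5/4)) = 65*((1/3)*(5*(-5/4) + (-20)**2)/(-20)) = 65*((1/3)*(-1/20)*(5*(-5*1/4) + 400)) = 65*((1/3)*(-1/20)*(5*(-5/4) + 400)) = 65*((1/3)*(-1/20)*(-25/4 + 400)) = 65*((1/3)*(-1/20)*(1575/4)) = 65*(-105/16) = -6825/16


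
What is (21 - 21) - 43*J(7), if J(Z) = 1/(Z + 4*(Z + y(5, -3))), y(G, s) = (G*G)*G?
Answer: -43/535 ≈ -0.080374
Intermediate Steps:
y(G, s) = G**3 (y(G, s) = G**2*G = G**3)
J(Z) = 1/(500 + 5*Z) (J(Z) = 1/(Z + 4*(Z + 5**3)) = 1/(Z + 4*(Z + 125)) = 1/(Z + 4*(125 + Z)) = 1/(Z + (500 + 4*Z)) = 1/(500 + 5*Z))
(21 - 21) - 43*J(7) = (21 - 21) - 43/(5*(100 + 7)) = 0 - 43/(5*107) = 0 - 43*1/535 = 0 - 43/535 = -43/535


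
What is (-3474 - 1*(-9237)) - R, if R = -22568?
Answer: 28331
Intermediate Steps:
(-3474 - 1*(-9237)) - R = (-3474 - 1*(-9237)) - 1*(-22568) = (-3474 + 9237) + 22568 = 5763 + 22568 = 28331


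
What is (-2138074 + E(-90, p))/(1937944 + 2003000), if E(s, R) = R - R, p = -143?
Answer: -1069037/1970472 ≈ -0.54253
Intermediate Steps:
E(s, R) = 0
(-2138074 + E(-90, p))/(1937944 + 2003000) = (-2138074 + 0)/(1937944 + 2003000) = -2138074/3940944 = -2138074*1/3940944 = -1069037/1970472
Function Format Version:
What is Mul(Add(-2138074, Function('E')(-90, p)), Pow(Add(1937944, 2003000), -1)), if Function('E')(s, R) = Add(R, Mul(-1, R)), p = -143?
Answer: Rational(-1069037, 1970472) ≈ -0.54253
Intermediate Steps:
Function('E')(s, R) = 0
Mul(Add(-2138074, Function('E')(-90, p)), Pow(Add(1937944, 2003000), -1)) = Mul(Add(-2138074, 0), Pow(Add(1937944, 2003000), -1)) = Mul(-2138074, Pow(3940944, -1)) = Mul(-2138074, Rational(1, 3940944)) = Rational(-1069037, 1970472)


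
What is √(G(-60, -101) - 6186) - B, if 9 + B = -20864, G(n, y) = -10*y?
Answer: 20873 + 2*I*√1294 ≈ 20873.0 + 71.944*I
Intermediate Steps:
B = -20873 (B = -9 - 20864 = -20873)
√(G(-60, -101) - 6186) - B = √(-10*(-101) - 6186) - 1*(-20873) = √(1010 - 6186) + 20873 = √(-5176) + 20873 = 2*I*√1294 + 20873 = 20873 + 2*I*√1294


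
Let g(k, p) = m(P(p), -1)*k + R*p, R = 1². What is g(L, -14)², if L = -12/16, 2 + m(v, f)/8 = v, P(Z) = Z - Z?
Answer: 4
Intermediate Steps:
P(Z) = 0
m(v, f) = -16 + 8*v
R = 1
L = -¾ (L = -12*1/16 = -¾ ≈ -0.75000)
g(k, p) = p - 16*k (g(k, p) = (-16 + 8*0)*k + 1*p = (-16 + 0)*k + p = -16*k + p = p - 16*k)
g(L, -14)² = (-14 - 16*(-¾))² = (-14 + 12)² = (-2)² = 4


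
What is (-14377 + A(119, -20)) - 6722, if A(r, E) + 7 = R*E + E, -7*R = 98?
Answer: -20846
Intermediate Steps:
R = -14 (R = -⅐*98 = -14)
A(r, E) = -7 - 13*E (A(r, E) = -7 + (-14*E + E) = -7 - 13*E)
(-14377 + A(119, -20)) - 6722 = (-14377 + (-7 - 13*(-20))) - 6722 = (-14377 + (-7 + 260)) - 6722 = (-14377 + 253) - 6722 = -14124 - 6722 = -20846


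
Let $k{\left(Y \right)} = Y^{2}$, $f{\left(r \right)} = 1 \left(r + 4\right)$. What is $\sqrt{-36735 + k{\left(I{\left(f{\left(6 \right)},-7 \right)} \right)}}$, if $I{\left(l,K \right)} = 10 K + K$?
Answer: $i \sqrt{30806} \approx 175.52 i$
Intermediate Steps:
$f{\left(r \right)} = 4 + r$ ($f{\left(r \right)} = 1 \left(4 + r\right) = 4 + r$)
$I{\left(l,K \right)} = 11 K$
$\sqrt{-36735 + k{\left(I{\left(f{\left(6 \right)},-7 \right)} \right)}} = \sqrt{-36735 + \left(11 \left(-7\right)\right)^{2}} = \sqrt{-36735 + \left(-77\right)^{2}} = \sqrt{-36735 + 5929} = \sqrt{-30806} = i \sqrt{30806}$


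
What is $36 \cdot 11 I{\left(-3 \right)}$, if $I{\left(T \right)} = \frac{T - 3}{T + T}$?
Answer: $396$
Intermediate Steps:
$I{\left(T \right)} = \frac{-3 + T}{2 T}$
$36 \cdot 11 I{\left(-3 \right)} = 36 \cdot 11 \frac{-3 - 3}{2 \left(-3\right)} = 396 \cdot \frac{1}{2} \left(- \frac{1}{3}\right) \left(-6\right) = 396 \cdot 1 = 396$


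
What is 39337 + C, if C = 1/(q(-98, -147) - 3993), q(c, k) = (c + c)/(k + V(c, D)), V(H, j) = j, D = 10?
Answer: 21511241628/546845 ≈ 39337.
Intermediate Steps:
q(c, k) = 2*c/(10 + k) (q(c, k) = (c + c)/(k + 10) = (2*c)/(10 + k) = 2*c/(10 + k))
C = -137/546845 (C = 1/(2*(-98)/(10 - 147) - 3993) = 1/(2*(-98)/(-137) - 3993) = 1/(2*(-98)*(-1/137) - 3993) = 1/(196/137 - 3993) = 1/(-546845/137) = -137/546845 ≈ -0.00025053)
39337 + C = 39337 - 137/546845 = 21511241628/546845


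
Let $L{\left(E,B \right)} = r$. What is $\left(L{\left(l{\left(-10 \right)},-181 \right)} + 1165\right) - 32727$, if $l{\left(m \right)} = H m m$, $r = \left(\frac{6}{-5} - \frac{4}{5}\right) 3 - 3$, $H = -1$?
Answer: $-31571$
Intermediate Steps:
$r = -9$ ($r = \left(6 \left(- \frac{1}{5}\right) - \frac{4}{5}\right) 3 - 3 = \left(- \frac{6}{5} - \frac{4}{5}\right) 3 - 3 = \left(-2\right) 3 - 3 = -6 - 3 = -9$)
$l{\left(m \right)} = - m^{2}$ ($l{\left(m \right)} = - m m = - m^{2}$)
$L{\left(E,B \right)} = -9$
$\left(L{\left(l{\left(-10 \right)},-181 \right)} + 1165\right) - 32727 = \left(-9 + 1165\right) - 32727 = 1156 - 32727 = -31571$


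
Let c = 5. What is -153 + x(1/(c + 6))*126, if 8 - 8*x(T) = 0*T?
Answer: -27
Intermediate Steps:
x(T) = 1 (x(T) = 1 - 0*T = 1 - 1/8*0 = 1 + 0 = 1)
-153 + x(1/(c + 6))*126 = -153 + 1*126 = -153 + 126 = -27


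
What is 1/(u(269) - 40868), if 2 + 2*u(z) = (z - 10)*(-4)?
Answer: -1/41387 ≈ -2.4162e-5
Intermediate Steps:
u(z) = 19 - 2*z (u(z) = -1 + ((z - 10)*(-4))/2 = -1 + ((-10 + z)*(-4))/2 = -1 + (40 - 4*z)/2 = -1 + (20 - 2*z) = 19 - 2*z)
1/(u(269) - 40868) = 1/((19 - 2*269) - 40868) = 1/((19 - 538) - 40868) = 1/(-519 - 40868) = 1/(-41387) = -1/41387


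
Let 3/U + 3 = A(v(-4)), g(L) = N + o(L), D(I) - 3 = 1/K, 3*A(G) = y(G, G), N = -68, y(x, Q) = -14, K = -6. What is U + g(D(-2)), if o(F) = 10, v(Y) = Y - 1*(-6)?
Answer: -1343/23 ≈ -58.391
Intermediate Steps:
v(Y) = 6 + Y (v(Y) = Y + 6 = 6 + Y)
A(G) = -14/3 (A(G) = (1/3)*(-14) = -14/3)
D(I) = 17/6 (D(I) = 3 + 1/(-6) = 3 - 1/6 = 17/6)
g(L) = -58 (g(L) = -68 + 10 = -58)
U = -9/23 (U = 3/(-3 - 14/3) = 3/(-23/3) = 3*(-3/23) = -9/23 ≈ -0.39130)
U + g(D(-2)) = -9/23 - 58 = -1343/23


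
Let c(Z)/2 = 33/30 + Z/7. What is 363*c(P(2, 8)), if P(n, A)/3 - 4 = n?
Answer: 93291/35 ≈ 2665.5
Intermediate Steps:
P(n, A) = 12 + 3*n
c(Z) = 11/5 + 2*Z/7 (c(Z) = 2*(33/30 + Z/7) = 2*(33*(1/30) + Z*(1/7)) = 2*(11/10 + Z/7) = 11/5 + 2*Z/7)
363*c(P(2, 8)) = 363*(11/5 + 2*(12 + 3*2)/7) = 363*(11/5 + 2*(12 + 6)/7) = 363*(11/5 + (2/7)*18) = 363*(11/5 + 36/7) = 363*(257/35) = 93291/35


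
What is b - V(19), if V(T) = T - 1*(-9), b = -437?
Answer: -465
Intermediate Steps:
V(T) = 9 + T (V(T) = T + 9 = 9 + T)
b - V(19) = -437 - (9 + 19) = -437 - 1*28 = -437 - 28 = -465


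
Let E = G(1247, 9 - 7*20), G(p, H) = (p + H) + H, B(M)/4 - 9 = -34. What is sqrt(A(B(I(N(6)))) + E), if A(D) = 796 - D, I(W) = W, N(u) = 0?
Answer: 3*sqrt(209) ≈ 43.370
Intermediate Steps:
B(M) = -100 (B(M) = 36 + 4*(-34) = 36 - 136 = -100)
G(p, H) = p + 2*H (G(p, H) = (H + p) + H = p + 2*H)
E = 985 (E = 1247 + 2*(9 - 7*20) = 1247 + 2*(9 - 140) = 1247 + 2*(-131) = 1247 - 262 = 985)
sqrt(A(B(I(N(6)))) + E) = sqrt((796 - 1*(-100)) + 985) = sqrt((796 + 100) + 985) = sqrt(896 + 985) = sqrt(1881) = 3*sqrt(209)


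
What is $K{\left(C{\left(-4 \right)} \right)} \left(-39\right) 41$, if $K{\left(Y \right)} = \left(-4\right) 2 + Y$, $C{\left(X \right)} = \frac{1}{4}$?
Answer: $\frac{49569}{4} \approx 12392.0$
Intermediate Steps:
$C{\left(X \right)} = \frac{1}{4}$
$K{\left(Y \right)} = -8 + Y$
$K{\left(C{\left(-4 \right)} \right)} \left(-39\right) 41 = \left(-8 + \frac{1}{4}\right) \left(-39\right) 41 = \left(- \frac{31}{4}\right) \left(-39\right) 41 = \frac{1209}{4} \cdot 41 = \frac{49569}{4}$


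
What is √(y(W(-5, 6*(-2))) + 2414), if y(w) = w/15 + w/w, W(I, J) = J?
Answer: √60355/5 ≈ 49.135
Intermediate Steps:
y(w) = 1 + w/15 (y(w) = w*(1/15) + 1 = w/15 + 1 = 1 + w/15)
√(y(W(-5, 6*(-2))) + 2414) = √((1 + (6*(-2))/15) + 2414) = √((1 + (1/15)*(-12)) + 2414) = √((1 - ⅘) + 2414) = √(⅕ + 2414) = √(12071/5) = √60355/5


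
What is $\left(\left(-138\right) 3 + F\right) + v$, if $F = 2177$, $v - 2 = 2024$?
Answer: $3789$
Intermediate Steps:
$v = 2026$ ($v = 2 + 2024 = 2026$)
$\left(\left(-138\right) 3 + F\right) + v = \left(\left(-138\right) 3 + 2177\right) + 2026 = \left(-414 + 2177\right) + 2026 = 1763 + 2026 = 3789$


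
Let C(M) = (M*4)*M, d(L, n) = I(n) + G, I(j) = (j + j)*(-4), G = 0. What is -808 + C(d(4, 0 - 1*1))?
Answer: -552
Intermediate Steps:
I(j) = -8*j (I(j) = (2*j)*(-4) = -8*j)
d(L, n) = -8*n (d(L, n) = -8*n + 0 = -8*n)
C(M) = 4*M**2 (C(M) = (4*M)*M = 4*M**2)
-808 + C(d(4, 0 - 1*1)) = -808 + 4*(-8*(0 - 1*1))**2 = -808 + 4*(-8*(0 - 1))**2 = -808 + 4*(-8*(-1))**2 = -808 + 4*8**2 = -808 + 4*64 = -808 + 256 = -552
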